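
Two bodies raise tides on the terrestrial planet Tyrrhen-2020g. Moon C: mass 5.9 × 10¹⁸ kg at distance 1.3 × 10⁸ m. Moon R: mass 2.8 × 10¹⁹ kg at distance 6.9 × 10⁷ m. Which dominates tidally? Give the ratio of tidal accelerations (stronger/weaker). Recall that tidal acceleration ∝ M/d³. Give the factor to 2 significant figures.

The tide-raising term goes as M/d³ (the gradient of a 1/d² field).
Moon C: (5.9 × 10¹⁸) / (1.3 × 10⁸)³ = 2.685 × 10⁻⁶
Moon R: (2.8 × 10¹⁹) / (6.9 × 10⁷)³ = 8.523 × 10⁻⁵
Ratio (larger/smaller) = 32

Moon R, by a factor of ≈ 32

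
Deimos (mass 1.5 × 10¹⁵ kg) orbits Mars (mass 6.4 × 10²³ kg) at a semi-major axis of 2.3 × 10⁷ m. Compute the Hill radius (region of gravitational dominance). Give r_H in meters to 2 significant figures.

r_H ≈ a (m/3M)^(1/3)
    = (2.3 × 10⁷) × (1.5 × 10¹⁵ / (3 × 6.4 × 10²³))^(1/3)
    = 2.1 × 10⁴ m

2.1 × 10⁴ m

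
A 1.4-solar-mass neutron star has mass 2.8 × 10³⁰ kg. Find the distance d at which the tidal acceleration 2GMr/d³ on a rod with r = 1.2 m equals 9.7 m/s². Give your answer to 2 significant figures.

2GMr/d³ = a_tidal  ⇒  d = (2GMr / a_tidal)^(1/3)
d = (2 × 6.674×10⁻¹¹ × (2.8 × 10³⁰) × (1.2) / (9.7))^(1/3)
  = 3.6 × 10⁶ m

3.6 × 10⁶ m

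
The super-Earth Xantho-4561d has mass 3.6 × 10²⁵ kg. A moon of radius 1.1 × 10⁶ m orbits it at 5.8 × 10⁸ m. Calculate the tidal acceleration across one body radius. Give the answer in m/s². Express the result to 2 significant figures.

a_tidal = 2GMr/d³
        = 2 × (6.674 × 10⁻¹¹) × (3.6 × 10²⁵) × (1.1 × 10⁶) / (5.8 × 10⁸)³
        = 2.7 × 10⁻⁵ m/s²

2.7 × 10⁻⁵ m/s²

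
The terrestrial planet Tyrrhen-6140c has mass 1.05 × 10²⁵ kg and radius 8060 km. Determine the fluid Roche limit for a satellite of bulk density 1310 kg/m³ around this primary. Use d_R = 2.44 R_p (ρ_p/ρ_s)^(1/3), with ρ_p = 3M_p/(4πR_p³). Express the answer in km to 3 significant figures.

30300 km

ρ_p = 3M_p/(4πR_p³) = 3 × (1.05 × 10²⁵) / (4π × (8.06 × 10⁶ m)³) = 4790 kg/m³
d_R = 2.44 × 8060 km × (4790/1310)^(1/3)
    = 30300 km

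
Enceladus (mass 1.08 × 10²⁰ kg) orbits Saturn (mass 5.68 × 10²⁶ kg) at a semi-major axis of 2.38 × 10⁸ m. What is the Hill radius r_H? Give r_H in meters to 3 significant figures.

r_H ≈ a (m/3M)^(1/3)
    = (2.38 × 10⁸) × (1.08 × 10²⁰ / (3 × 5.68 × 10²⁶))^(1/3)
    = 9.49 × 10⁵ m

9.49 × 10⁵ m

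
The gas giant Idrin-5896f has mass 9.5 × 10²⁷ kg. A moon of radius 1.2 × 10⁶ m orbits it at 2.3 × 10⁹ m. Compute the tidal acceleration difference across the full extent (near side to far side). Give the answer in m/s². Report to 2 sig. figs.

2.5 × 10⁻⁴ m/s²

a_tidal = 4GMr/d³
        = 4 × (6.674 × 10⁻¹¹) × (9.5 × 10²⁷) × (1.2 × 10⁶) / (2.3 × 10⁹)³
        = 2.5 × 10⁻⁴ m/s²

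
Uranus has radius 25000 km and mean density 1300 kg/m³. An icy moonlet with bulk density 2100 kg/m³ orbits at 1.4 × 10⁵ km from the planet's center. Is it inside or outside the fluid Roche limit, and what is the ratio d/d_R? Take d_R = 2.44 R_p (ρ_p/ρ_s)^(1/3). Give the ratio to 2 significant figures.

d_R = 2.44 × (25000 km) × (1300/2100)^(1/3) = 51990 km
d/d_R = (1.4 × 10⁵) / (51990) = 2.7
Since d/d_R > 1, the body is outside the Roche limit.

outside; d/d_R ≈ 2.7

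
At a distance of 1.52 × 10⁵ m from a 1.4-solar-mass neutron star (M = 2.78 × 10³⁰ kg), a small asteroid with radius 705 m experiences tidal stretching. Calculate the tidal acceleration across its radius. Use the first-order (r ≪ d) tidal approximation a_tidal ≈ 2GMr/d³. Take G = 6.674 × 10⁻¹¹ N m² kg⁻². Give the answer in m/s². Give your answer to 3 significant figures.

7.45 × 10⁷ m/s²

Differencing GM/(d−r)² and GM/d² to first order in r/d gives 2GMr/d³.
Δa = 2GMr/d³
   = 2 × (6.674 × 10⁻¹¹) × (2.78 × 10³⁰) × (705) / (1.52 × 10⁵)³
   = 7.45 × 10⁷ m/s²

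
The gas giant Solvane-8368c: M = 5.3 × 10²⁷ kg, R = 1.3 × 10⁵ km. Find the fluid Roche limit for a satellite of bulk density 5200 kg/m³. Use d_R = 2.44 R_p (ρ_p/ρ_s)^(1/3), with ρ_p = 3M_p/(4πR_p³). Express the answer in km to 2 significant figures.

1.5 × 10⁵ km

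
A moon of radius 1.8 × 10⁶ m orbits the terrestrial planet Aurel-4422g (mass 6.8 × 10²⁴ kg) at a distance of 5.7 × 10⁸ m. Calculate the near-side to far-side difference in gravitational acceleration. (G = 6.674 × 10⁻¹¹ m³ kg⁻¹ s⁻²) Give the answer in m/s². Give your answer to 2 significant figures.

Δa = 4GMr/d³
   = 4 × (6.674 × 10⁻¹¹) × (6.8 × 10²⁴) × (1.8 × 10⁶) / (5.7 × 10⁸)³
   = 1.8 × 10⁻⁵ m/s²

1.8 × 10⁻⁵ m/s²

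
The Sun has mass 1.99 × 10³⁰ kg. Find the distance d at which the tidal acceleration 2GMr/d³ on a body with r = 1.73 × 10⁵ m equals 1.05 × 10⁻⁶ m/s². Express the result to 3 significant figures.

2GMr/d³ = a_tidal  ⇒  d = (2GMr / a_tidal)^(1/3)
d = (2 × 6.674×10⁻¹¹ × (1.99 × 10³⁰) × (1.73 × 10⁵) / (1.05 × 10⁻⁶))^(1/3)
  = 3.52 × 10¹⁰ m

3.52 × 10¹⁰ m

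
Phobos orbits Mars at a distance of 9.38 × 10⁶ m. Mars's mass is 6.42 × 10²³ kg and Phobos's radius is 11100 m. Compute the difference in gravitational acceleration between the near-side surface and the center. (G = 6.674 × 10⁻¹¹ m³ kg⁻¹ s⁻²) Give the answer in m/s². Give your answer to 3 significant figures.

Δa = 2GMr/d³
   = 2 × (6.674 × 10⁻¹¹) × (6.42 × 10²³) × (11100) / (9.38 × 10⁶)³
   = 1.15 × 10⁻³ m/s²

1.15 × 10⁻³ m/s²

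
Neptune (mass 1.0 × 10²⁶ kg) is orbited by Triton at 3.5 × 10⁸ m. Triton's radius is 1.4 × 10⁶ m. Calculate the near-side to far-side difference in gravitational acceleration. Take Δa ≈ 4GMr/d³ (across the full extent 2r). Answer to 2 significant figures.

Δg = 4GMr/d³
   = 4 × (6.674 × 10⁻¹¹) × (1.0 × 10²⁶) × (1.4 × 10⁶) / (3.5 × 10⁸)³
   = 8.7 × 10⁻⁴ m/s²

8.7 × 10⁻⁴ m/s²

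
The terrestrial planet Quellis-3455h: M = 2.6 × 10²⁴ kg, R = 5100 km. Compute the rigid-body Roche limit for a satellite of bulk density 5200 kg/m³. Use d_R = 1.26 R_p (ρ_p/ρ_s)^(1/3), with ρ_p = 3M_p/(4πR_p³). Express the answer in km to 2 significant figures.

ρ_p = 3M_p/(4πR_p³) = 3 × (2.6 × 10²⁴) / (4π × (5.1 × 10⁶ m)³) = 4700 kg/m³
d_R = 1.26 × 5100 km × (4700/5200)^(1/3)
    = 6200 km

6200 km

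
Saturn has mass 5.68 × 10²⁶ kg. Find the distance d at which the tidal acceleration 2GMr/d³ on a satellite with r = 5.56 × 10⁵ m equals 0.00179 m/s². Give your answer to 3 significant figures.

2.87 × 10⁸ m

2GMr/d³ = a_tidal  ⇒  d = (2GMr / a_tidal)^(1/3)
d = (2 × 6.674×10⁻¹¹ × (5.68 × 10²⁶) × (5.56 × 10⁵) / (0.00179))^(1/3)
  = 2.87 × 10⁸ m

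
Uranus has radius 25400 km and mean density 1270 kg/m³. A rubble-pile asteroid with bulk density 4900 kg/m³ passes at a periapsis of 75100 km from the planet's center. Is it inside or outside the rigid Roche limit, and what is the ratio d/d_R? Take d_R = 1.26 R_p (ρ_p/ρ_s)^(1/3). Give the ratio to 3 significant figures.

d_R = 1.26 × (25400 km) × (1270/4900)^(1/3) = 20410 km
d/d_R = (75100) / (20410) = 3.68
Since d/d_R > 1, the body is outside the Roche limit.

outside; d/d_R ≈ 3.68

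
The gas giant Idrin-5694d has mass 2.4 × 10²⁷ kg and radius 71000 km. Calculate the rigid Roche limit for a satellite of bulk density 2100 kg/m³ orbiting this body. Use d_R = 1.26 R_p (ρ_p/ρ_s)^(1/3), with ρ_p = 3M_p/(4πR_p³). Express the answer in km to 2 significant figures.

ρ_p = 3M_p/(4πR_p³) = 3 × (2.4 × 10²⁷) / (4π × (7.1 × 10⁷ m)³) = 1600 kg/m³
d_R = 1.26 × 71000 km × (1600/2100)^(1/3)
    = 82000 km

82000 km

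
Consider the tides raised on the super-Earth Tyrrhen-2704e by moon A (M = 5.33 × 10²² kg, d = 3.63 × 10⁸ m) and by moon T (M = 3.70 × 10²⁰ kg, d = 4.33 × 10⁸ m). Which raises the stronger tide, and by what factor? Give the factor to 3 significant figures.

Moon A, by a factor of ≈ 244

Compare M/d³ for the two perturbers:
Moon A: (5.33 × 10²²) / (3.63 × 10⁸)³ = 1.114 × 10⁻³
Moon T: (3.70 × 10²⁰) / (4.33 × 10⁸)³ = 4.558 × 10⁻⁶
Ratio (larger/smaller) = 244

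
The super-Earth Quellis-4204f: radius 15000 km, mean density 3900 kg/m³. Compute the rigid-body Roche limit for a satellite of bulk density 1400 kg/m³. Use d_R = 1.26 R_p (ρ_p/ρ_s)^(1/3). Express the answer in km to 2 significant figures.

d_R = 1.26 × 15000 km × (3900/1400)^(1/3)
    = 27000 km

27000 km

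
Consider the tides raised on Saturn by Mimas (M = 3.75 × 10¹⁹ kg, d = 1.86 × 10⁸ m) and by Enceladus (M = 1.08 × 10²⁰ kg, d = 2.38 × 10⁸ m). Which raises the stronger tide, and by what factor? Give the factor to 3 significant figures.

Enceladus, by a factor of ≈ 1.37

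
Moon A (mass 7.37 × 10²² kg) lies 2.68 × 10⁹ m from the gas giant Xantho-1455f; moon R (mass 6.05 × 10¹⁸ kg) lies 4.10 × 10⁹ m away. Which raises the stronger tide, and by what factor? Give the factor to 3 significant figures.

The tide-raising term goes as M/d³ (the gradient of a 1/d² field).
Moon A: (7.37 × 10²²) / (2.68 × 10⁹)³ = 3.829 × 10⁻⁶
Moon R: (6.05 × 10¹⁸) / (4.10 × 10⁹)³ = 8.778 × 10⁻¹¹
Ratio (larger/smaller) = 43600

Moon A, by a factor of ≈ 43600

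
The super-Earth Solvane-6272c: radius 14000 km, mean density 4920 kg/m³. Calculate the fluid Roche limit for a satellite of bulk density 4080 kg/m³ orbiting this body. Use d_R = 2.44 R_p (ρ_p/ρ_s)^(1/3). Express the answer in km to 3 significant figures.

36400 km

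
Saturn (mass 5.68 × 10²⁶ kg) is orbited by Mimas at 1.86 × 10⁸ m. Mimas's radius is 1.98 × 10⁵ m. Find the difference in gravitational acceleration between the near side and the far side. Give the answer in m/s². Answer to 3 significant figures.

Differencing GM/(d−r)² and GM/(d+r)² to first order in r/d gives 4GMr/d³.
Δa = 4GMr/d³
   = 4 × (6.674 × 10⁻¹¹) × (5.68 × 10²⁶) × (1.98 × 10⁵) / (1.86 × 10⁸)³
   = 4.67 × 10⁻³ m/s²

4.67 × 10⁻³ m/s²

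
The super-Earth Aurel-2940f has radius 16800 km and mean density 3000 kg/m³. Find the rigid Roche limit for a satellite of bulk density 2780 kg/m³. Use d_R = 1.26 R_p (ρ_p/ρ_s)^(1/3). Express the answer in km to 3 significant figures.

d_R = 1.26 × 16800 km × (3000/2780)^(1/3)
    = 21700 km

21700 km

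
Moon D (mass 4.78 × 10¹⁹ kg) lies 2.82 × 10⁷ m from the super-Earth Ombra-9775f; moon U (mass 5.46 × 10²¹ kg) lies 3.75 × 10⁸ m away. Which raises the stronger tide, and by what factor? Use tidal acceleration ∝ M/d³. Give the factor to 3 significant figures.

Tidal acceleration ∝ M/d³, so compare M/d³ for each.
Moon D: (4.78 × 10¹⁹) / (2.82 × 10⁷)³ = 2.131 × 10⁻³
Moon U: (5.46 × 10²¹) / (3.75 × 10⁸)³ = 1.035 × 10⁻⁴
Ratio (larger/smaller) = 20.6

Moon D, by a factor of ≈ 20.6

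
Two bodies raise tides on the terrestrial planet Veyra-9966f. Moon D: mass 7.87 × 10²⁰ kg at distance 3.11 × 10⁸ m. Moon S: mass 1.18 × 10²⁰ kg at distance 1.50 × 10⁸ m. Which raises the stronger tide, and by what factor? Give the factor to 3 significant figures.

Tidal acceleration ∝ M/d³, so compare M/d³ for each.
Moon D: (7.87 × 10²⁰) / (3.11 × 10⁸)³ = 2.616 × 10⁻⁵
Moon S: (1.18 × 10²⁰) / (1.50 × 10⁸)³ = 3.496 × 10⁻⁵
Ratio (larger/smaller) = 1.34

Moon S, by a factor of ≈ 1.34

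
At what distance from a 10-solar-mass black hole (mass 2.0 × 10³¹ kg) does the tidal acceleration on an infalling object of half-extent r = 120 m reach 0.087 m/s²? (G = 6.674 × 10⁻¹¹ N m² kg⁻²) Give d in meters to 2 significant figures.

2GMr/d³ = a_tidal  ⇒  d = (2GMr / a_tidal)^(1/3)
d = (2 × 6.674×10⁻¹¹ × (2.0 × 10³¹) × (120) / (0.087))^(1/3)
  = 1.5 × 10⁸ m

1.5 × 10⁸ m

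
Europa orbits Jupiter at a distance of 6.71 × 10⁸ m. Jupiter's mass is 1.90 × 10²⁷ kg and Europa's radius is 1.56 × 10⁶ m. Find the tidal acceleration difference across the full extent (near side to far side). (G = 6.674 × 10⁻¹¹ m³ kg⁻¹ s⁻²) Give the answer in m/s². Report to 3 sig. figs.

2.62 × 10⁻³ m/s²

Δg = 4GMr/d³
   = 4 × (6.674 × 10⁻¹¹) × (1.90 × 10²⁷) × (1.56 × 10⁶) / (6.71 × 10⁸)³
   = 2.62 × 10⁻³ m/s²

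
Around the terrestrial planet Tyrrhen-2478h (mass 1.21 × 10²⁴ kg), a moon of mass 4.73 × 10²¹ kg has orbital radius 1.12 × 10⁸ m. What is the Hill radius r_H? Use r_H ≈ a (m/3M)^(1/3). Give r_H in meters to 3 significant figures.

1.22 × 10⁷ m

r_H ≈ a (m/3M)^(1/3)
    = (1.12 × 10⁸) × (4.73 × 10²¹ / (3 × 1.21 × 10²⁴))^(1/3)
    = 1.22 × 10⁷ m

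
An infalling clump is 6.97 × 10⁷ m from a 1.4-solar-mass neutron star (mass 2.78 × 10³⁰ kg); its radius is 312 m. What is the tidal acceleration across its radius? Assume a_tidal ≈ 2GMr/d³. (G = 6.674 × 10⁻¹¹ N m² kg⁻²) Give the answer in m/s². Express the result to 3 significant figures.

3.42 × 10⁻¹ m/s²

Since r ≪ d, expand the inverse-square field across one radius to get the leading 2GMr/d³ term.
Δa = 2GMr/d³
   = 2 × (6.674 × 10⁻¹¹) × (2.78 × 10³⁰) × (312) / (6.97 × 10⁷)³
   = 3.42 × 10⁻¹ m/s²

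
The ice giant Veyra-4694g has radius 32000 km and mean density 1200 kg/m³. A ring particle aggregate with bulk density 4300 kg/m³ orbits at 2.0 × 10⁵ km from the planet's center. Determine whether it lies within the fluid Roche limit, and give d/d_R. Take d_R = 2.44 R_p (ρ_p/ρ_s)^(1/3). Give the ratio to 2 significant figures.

d_R = 2.44 × (32000 km) × (1200/4300)^(1/3) = 51020 km
d/d_R = (2.0 × 10⁵) / (51020) = 3.9
Since d/d_R > 1, the body is outside the Roche limit.

outside; d/d_R ≈ 3.9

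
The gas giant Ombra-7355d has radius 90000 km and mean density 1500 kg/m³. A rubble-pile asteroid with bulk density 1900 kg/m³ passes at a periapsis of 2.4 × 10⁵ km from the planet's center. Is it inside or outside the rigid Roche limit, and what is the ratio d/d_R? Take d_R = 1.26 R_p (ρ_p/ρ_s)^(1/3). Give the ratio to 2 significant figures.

outside; d/d_R ≈ 2.3

d_R = 1.26 × (90000 km) × (1500/1900)^(1/3) = 1.048 × 10⁵ km
d/d_R = (2.4 × 10⁵) / (1.048 × 10⁵) = 2.3
Since d/d_R > 1, the body is outside the Roche limit.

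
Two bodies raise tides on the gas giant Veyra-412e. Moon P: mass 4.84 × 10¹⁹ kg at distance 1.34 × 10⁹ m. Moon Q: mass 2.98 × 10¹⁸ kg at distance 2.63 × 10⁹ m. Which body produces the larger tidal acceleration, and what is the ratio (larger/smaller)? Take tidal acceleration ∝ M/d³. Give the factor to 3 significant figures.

Moon P, by a factor of ≈ 123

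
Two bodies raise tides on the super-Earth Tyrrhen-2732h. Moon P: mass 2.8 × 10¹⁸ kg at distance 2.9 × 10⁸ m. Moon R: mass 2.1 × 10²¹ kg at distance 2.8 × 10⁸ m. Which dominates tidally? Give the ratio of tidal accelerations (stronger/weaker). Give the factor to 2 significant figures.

Tidal stretch scales as M/d³; compute that for each body.
Moon P: (2.8 × 10¹⁸) / (2.9 × 10⁸)³ = 1.148 × 10⁻⁷
Moon R: (2.1 × 10²¹) / (2.8 × 10⁸)³ = 9.566 × 10⁻⁵
Ratio (larger/smaller) = 830

Moon R, by a factor of ≈ 830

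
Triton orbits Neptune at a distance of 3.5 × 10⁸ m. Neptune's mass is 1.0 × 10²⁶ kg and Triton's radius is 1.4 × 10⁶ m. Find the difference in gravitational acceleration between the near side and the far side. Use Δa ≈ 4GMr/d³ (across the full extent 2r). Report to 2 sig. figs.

a_tidal = 4GMr/d³
        = 4 × (6.674 × 10⁻¹¹) × (1.0 × 10²⁶) × (1.4 × 10⁶) / (3.5 × 10⁸)³
        = 8.7 × 10⁻⁴ m/s²

8.7 × 10⁻⁴ m/s²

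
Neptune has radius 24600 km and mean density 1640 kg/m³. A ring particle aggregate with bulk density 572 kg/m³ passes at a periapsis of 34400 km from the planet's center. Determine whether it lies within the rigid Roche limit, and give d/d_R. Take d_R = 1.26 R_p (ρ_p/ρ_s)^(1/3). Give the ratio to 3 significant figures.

d_R = 1.26 × (24600 km) × (1640/572)^(1/3) = 44030 km
d/d_R = (34400) / (44030) = 0.781
Since d/d_R < 1, the body is inside the Roche limit.

inside; d/d_R ≈ 0.781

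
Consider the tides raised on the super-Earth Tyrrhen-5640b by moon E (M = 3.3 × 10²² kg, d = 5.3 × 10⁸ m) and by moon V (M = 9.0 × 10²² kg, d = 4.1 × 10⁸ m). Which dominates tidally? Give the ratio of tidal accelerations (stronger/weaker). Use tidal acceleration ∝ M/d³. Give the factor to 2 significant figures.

Moon V, by a factor of ≈ 5.9

Tidal acceleration ∝ M/d³, so compare M/d³ for each.
Moon E: (3.3 × 10²²) / (5.3 × 10⁸)³ = 2.217 × 10⁻⁴
Moon V: (9.0 × 10²²) / (4.1 × 10⁸)³ = 1.306 × 10⁻³
Ratio (larger/smaller) = 5.9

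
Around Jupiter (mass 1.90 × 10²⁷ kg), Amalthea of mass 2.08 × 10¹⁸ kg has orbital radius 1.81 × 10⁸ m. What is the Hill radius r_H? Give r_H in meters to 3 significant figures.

1.29 × 10⁵ m

r_H ≈ a (m/3M)^(1/3)
    = (1.81 × 10⁸) × (2.08 × 10¹⁸ / (3 × 1.90 × 10²⁷))^(1/3)
    = 1.29 × 10⁵ m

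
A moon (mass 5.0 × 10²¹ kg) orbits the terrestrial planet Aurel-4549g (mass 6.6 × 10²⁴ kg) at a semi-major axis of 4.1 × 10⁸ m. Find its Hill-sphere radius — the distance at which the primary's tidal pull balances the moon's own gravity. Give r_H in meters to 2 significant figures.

2.6 × 10⁷ m

r_H ≈ a (m/3M)^(1/3)
    = (4.1 × 10⁸) × (5.0 × 10²¹ / (3 × 6.6 × 10²⁴))^(1/3)
    = 2.6 × 10⁷ m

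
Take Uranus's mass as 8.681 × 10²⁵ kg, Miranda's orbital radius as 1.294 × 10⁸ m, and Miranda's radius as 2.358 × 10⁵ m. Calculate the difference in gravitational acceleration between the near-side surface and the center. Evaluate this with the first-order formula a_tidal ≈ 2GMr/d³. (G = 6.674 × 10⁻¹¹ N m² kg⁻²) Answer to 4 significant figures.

1.261 × 10⁻³ m/s²

Δg = 2GMr/d³
   = 2 × (6.674 × 10⁻¹¹) × (8.681 × 10²⁵) × (2.358 × 10⁵) / (1.294 × 10⁸)³
   = 1.261 × 10⁻³ m/s²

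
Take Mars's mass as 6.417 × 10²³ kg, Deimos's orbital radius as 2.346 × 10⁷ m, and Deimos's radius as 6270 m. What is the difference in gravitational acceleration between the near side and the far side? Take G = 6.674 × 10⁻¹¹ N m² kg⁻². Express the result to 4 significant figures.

8.319 × 10⁻⁵ m/s²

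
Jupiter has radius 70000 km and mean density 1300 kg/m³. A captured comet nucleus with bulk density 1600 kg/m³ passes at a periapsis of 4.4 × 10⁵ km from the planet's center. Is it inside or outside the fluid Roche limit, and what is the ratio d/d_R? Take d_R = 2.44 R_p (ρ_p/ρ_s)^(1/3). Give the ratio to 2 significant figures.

outside; d/d_R ≈ 2.8

d_R = 2.44 × (70000 km) × (1300/1600)^(1/3) = 1.594 × 10⁵ km
d/d_R = (4.4 × 10⁵) / (1.594 × 10⁵) = 2.8
Since d/d_R > 1, the body is outside the Roche limit.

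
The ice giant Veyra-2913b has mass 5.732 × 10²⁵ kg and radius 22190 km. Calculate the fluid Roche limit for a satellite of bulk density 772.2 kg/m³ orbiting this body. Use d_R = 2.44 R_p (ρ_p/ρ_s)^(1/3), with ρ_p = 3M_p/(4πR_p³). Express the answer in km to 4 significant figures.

ρ_p = 3M_p/(4πR_p³) = 3 × (5.732 × 10²⁵) / (4π × (2.219 × 10⁷ m)³) = 1252 kg/m³
d_R = 2.44 × 22190 km × (1252/772.2)^(1/3)
    = 63610 km

63610 km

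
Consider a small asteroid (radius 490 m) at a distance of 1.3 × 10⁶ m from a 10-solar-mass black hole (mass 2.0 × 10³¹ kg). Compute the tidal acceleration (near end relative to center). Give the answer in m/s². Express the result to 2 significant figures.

Δg = 2GMr/d³
   = 2 × (6.674 × 10⁻¹¹) × (2.0 × 10³¹) × (490) / (1.3 × 10⁶)³
   = 6.0 × 10⁵ m/s²

6.0 × 10⁵ m/s²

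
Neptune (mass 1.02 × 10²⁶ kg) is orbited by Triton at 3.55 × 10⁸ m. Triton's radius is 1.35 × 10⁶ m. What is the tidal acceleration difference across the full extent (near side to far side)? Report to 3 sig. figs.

Differencing GM/(d−r)² and GM/(d+r)² to first order in r/d gives 4GMr/d³.
a_tidal = 4GMr/d³
        = 4 × (6.674 × 10⁻¹¹) × (1.02 × 10²⁶) × (1.35 × 10⁶) / (3.55 × 10⁸)³
        = 8.22 × 10⁻⁴ m/s²

8.22 × 10⁻⁴ m/s²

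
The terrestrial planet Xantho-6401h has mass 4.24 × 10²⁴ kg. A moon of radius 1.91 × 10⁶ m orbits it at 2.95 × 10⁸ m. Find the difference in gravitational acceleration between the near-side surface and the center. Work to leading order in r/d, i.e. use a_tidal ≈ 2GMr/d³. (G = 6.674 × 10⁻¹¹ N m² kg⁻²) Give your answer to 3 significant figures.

a_tidal = 2GMr/d³
        = 2 × (6.674 × 10⁻¹¹) × (4.24 × 10²⁴) × (1.91 × 10⁶) / (2.95 × 10⁸)³
        = 4.21 × 10⁻⁵ m/s²

4.21 × 10⁻⁵ m/s²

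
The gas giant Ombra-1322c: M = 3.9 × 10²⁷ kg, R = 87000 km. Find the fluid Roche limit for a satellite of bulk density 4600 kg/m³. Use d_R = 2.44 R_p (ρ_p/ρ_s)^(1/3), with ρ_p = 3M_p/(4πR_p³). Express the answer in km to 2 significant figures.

ρ_p = 3M_p/(4πR_p³) = 3 × (3.9 × 10²⁷) / (4π × (8.7 × 10⁷ m)³) = 1400 kg/m³
d_R = 2.44 × 87000 km × (1400/4600)^(1/3)
    = 1.4 × 10⁵ km

1.4 × 10⁵ km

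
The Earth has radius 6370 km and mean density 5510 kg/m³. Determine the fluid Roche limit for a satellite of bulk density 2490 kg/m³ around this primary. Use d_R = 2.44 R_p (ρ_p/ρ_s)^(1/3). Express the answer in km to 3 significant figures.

20300 km

d_R = 2.44 × 6370 km × (5510/2490)^(1/3)
    = 20300 km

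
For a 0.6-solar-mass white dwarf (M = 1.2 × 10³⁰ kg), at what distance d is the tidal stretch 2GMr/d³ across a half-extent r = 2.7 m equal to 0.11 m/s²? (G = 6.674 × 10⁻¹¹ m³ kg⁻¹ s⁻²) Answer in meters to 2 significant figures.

1.6 × 10⁷ m

2GMr/d³ = a_tidal  ⇒  d = (2GMr / a_tidal)^(1/3)
d = (2 × 6.674×10⁻¹¹ × (1.2 × 10³⁰) × (2.7) / (0.11))^(1/3)
  = 1.6 × 10⁷ m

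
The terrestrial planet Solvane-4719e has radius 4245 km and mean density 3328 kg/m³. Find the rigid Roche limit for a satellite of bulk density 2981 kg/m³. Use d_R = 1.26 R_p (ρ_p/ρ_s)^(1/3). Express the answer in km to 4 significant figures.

5549 km

d_R = 1.26 × 4245 km × (3328/2981)^(1/3)
    = 5549 km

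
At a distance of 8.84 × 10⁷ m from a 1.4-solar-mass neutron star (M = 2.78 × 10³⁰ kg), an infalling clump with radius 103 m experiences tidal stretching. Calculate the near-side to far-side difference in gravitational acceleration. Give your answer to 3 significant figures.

1.11 × 10⁻¹ m/s²

The field gradient is 2GM/d³; across the full diameter 2r the difference is 4GMr/d³.
a_tidal = 4GMr/d³
        = 4 × (6.674 × 10⁻¹¹) × (2.78 × 10³⁰) × (103) / (8.84 × 10⁷)³
        = 1.11 × 10⁻¹ m/s²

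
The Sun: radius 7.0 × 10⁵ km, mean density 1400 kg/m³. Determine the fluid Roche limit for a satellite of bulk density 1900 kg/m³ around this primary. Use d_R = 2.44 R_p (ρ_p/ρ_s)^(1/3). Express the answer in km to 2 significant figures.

1.5 × 10⁶ km

d_R = 2.44 × 7.0 × 10⁵ km × (1400/1900)^(1/3)
    = 1.5 × 10⁶ km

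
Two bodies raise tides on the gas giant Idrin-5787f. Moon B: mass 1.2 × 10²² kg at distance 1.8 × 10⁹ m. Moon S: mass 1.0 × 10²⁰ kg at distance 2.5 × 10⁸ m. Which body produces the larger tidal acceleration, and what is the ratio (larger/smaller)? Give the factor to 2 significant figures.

Moon S, by a factor of ≈ 3.1

The tide-raising term goes as M/d³ (the gradient of a 1/d² field).
Moon B: (1.2 × 10²²) / (1.8 × 10⁹)³ = 2.058 × 10⁻⁶
Moon S: (1.0 × 10²⁰) / (2.5 × 10⁸)³ = 6.400 × 10⁻⁶
Ratio (larger/smaller) = 3.1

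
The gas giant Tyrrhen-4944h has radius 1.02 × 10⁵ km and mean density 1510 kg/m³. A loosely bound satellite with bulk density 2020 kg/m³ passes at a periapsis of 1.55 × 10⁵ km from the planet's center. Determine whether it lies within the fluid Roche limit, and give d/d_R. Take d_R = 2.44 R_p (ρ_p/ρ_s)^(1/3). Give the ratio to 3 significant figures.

inside; d/d_R ≈ 0.686

d_R = 2.44 × (1.02 × 10⁵ km) × (1510/2020)^(1/3) = 2.259 × 10⁵ km
d/d_R = (1.55 × 10⁵) / (2.259 × 10⁵) = 0.686
Since d/d_R < 1, the body is inside the Roche limit.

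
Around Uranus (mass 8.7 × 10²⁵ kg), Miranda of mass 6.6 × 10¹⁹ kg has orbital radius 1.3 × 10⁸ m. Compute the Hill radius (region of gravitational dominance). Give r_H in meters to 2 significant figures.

8.2 × 10⁵ m

r_H ≈ a (m/3M)^(1/3)
    = (1.3 × 10⁸) × (6.6 × 10¹⁹ / (3 × 8.7 × 10²⁵))^(1/3)
    = 8.2 × 10⁵ m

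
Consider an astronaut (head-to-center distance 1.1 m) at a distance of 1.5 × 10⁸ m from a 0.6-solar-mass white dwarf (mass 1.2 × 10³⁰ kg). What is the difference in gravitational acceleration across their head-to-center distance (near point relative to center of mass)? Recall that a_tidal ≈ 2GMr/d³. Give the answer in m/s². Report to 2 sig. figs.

Δa = 2GMr/d³
   = 2 × (6.674 × 10⁻¹¹) × (1.2 × 10³⁰) × (1.1) / (1.5 × 10⁸)³
   = 5.2 × 10⁻⁵ m/s²

5.2 × 10⁻⁵ m/s²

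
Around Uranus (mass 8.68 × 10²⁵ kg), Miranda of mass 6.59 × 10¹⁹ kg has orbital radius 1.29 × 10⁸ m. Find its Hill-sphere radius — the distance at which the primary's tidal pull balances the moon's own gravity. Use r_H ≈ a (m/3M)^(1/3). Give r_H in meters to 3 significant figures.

8.16 × 10⁵ m

r_H ≈ a (m/3M)^(1/3)
    = (1.29 × 10⁸) × (6.59 × 10¹⁹ / (3 × 8.68 × 10²⁵))^(1/3)
    = 8.16 × 10⁵ m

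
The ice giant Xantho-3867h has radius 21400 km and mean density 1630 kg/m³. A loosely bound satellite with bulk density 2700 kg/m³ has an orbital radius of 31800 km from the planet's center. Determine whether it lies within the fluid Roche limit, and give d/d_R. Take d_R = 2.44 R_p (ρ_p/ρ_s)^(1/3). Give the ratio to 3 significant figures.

d_R = 2.44 × (21400 km) × (1630/2700)^(1/3) = 44130 km
d/d_R = (31800) / (44130) = 0.721
Since d/d_R < 1, the body is inside the Roche limit.

inside; d/d_R ≈ 0.721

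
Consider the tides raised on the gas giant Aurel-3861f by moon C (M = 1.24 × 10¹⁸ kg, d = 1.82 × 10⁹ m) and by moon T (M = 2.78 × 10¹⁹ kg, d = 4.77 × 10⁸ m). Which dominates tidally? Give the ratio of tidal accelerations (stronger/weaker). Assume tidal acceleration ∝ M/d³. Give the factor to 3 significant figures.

Compare M/d³ for the two perturbers:
Moon C: (1.24 × 10¹⁸) / (1.82 × 10⁹)³ = 2.057 × 10⁻¹⁰
Moon T: (2.78 × 10¹⁹) / (4.77 × 10⁸)³ = 2.561 × 10⁻⁷
Ratio (larger/smaller) = 1250

Moon T, by a factor of ≈ 1250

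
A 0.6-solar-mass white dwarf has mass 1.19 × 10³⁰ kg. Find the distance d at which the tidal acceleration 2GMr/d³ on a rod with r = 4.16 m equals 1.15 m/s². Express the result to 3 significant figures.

8.31 × 10⁶ m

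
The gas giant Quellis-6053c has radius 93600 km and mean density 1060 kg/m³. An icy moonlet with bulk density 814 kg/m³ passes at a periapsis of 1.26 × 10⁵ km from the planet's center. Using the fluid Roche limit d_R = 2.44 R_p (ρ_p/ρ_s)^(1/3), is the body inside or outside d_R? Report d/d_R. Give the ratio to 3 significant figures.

d_R = 2.44 × (93600 km) × (1060/814)^(1/3) = 2.494 × 10⁵ km
d/d_R = (1.26 × 10⁵) / (2.494 × 10⁵) = 0.505
Since d/d_R < 1, the body is inside the Roche limit.

inside; d/d_R ≈ 0.505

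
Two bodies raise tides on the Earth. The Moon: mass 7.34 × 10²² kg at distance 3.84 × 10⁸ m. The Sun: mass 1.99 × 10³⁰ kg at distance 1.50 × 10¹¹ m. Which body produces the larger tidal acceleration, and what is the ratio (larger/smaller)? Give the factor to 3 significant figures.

Compare M/d³ for the two perturbers:
The Moon: (7.34 × 10²²) / (3.84 × 10⁸)³ = 1.296 × 10⁻³
The Sun: (1.99 × 10³⁰) / (1.50 × 10¹¹)³ = 5.896 × 10⁻⁴
Ratio (larger/smaller) = 2.20

The Moon, by a factor of ≈ 2.20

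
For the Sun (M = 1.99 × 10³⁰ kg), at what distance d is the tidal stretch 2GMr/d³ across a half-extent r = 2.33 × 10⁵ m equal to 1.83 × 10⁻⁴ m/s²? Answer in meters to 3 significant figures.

2GMr/d³ = a_tidal  ⇒  d = (2GMr / a_tidal)^(1/3)
d = (2 × 6.674×10⁻¹¹ × (1.99 × 10³⁰) × (2.33 × 10⁵) / (1.83 × 10⁻⁴))^(1/3)
  = 6.97 × 10⁹ m

6.97 × 10⁹ m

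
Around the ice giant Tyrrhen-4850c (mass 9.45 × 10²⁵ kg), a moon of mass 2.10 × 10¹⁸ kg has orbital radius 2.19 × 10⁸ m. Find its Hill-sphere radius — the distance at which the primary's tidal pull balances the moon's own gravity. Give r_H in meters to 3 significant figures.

r_H ≈ a (m/3M)^(1/3)
    = (2.19 × 10⁸) × (2.10 × 10¹⁸ / (3 × 9.45 × 10²⁵))^(1/3)
    = 4.27 × 10⁵ m

4.27 × 10⁵ m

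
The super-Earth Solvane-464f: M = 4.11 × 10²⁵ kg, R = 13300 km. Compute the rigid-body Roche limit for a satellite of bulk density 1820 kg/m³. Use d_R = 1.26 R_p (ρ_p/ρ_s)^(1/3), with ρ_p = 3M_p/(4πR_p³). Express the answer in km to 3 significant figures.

ρ_p = 3M_p/(4πR_p³) = 3 × (4.11 × 10²⁵) / (4π × (1.33 × 10⁷ m)³) = 4170 kg/m³
d_R = 1.26 × 13300 km × (4170/1820)^(1/3)
    = 22100 km

22100 km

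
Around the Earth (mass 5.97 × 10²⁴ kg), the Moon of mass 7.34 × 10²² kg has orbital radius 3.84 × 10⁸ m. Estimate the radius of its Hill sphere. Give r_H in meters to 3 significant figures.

6.15 × 10⁷ m

r_H ≈ a (m/3M)^(1/3)
    = (3.84 × 10⁸) × (7.34 × 10²² / (3 × 5.97 × 10²⁴))^(1/3)
    = 6.15 × 10⁷ m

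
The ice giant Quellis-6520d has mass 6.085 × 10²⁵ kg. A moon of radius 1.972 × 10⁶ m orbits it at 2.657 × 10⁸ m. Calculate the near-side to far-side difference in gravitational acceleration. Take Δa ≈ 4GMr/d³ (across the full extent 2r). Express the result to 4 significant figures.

The field gradient is 2GM/d³; across the full diameter 2r the difference is 4GMr/d³.
a_tidal = 4GMr/d³
        = 4 × (6.674 × 10⁻¹¹) × (6.085 × 10²⁵) × (1.972 × 10⁶) / (2.657 × 10⁸)³
        = 1.708 × 10⁻³ m/s²

1.708 × 10⁻³ m/s²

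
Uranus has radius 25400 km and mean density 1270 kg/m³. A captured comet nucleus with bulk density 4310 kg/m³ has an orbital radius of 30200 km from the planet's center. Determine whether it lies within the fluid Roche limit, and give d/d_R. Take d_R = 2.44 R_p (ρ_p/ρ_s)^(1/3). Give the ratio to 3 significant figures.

d_R = 2.44 × (25400 km) × (1270/4310)^(1/3) = 41240 km
d/d_R = (30200) / (41240) = 0.732
Since d/d_R < 1, the body is inside the Roche limit.

inside; d/d_R ≈ 0.732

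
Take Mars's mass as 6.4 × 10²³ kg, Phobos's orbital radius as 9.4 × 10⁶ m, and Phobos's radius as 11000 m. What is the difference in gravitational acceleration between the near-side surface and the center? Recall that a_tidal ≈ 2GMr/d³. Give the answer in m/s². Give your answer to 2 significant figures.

Δa = 2GMr/d³
   = 2 × (6.674 × 10⁻¹¹) × (6.4 × 10²³) × (11000) / (9.4 × 10⁶)³
   = 1.1 × 10⁻³ m/s²

1.1 × 10⁻³ m/s²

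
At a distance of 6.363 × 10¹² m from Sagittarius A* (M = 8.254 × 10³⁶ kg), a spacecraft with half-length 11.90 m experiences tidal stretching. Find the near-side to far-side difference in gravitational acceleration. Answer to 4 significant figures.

a_tidal = 4GMr/d³
        = 4 × (6.674 × 10⁻¹¹) × (8.254 × 10³⁶) × (11.90) / (6.363 × 10¹²)³
        = 1.018 × 10⁻¹⁰ m/s²

1.018 × 10⁻¹⁰ m/s²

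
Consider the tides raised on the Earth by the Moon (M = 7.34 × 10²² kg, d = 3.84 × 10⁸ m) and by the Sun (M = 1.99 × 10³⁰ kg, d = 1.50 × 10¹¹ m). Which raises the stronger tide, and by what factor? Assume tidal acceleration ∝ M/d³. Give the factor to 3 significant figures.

Compare M/d³ for the two perturbers:
The Moon: (7.34 × 10²²) / (3.84 × 10⁸)³ = 1.296 × 10⁻³
The Sun: (1.99 × 10³⁰) / (1.50 × 10¹¹)³ = 5.896 × 10⁻⁴
Ratio (larger/smaller) = 2.20

The Moon, by a factor of ≈ 2.20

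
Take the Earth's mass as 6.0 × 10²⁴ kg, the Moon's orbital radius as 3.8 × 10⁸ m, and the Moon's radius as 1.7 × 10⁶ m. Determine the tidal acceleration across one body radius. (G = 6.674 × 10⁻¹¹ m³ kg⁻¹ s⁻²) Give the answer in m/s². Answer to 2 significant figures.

2.5 × 10⁻⁵ m/s²

The tidal stretch is the gradient of GM/d² times the body's extent r, hence the 1/d³ dependence.
a_tidal = 2GMr/d³
        = 2 × (6.674 × 10⁻¹¹) × (6.0 × 10²⁴) × (1.7 × 10⁶) / (3.8 × 10⁸)³
        = 2.5 × 10⁻⁵ m/s²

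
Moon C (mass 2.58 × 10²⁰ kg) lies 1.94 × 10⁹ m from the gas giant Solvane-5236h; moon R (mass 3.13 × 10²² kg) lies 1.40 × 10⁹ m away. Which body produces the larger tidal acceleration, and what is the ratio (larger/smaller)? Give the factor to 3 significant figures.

Tidal acceleration ∝ M/d³, so compare M/d³ for each.
Moon C: (2.58 × 10²⁰) / (1.94 × 10⁹)³ = 3.534 × 10⁻⁸
Moon R: (3.13 × 10²²) / (1.40 × 10⁹)³ = 1.141 × 10⁻⁵
Ratio (larger/smaller) = 323

Moon R, by a factor of ≈ 323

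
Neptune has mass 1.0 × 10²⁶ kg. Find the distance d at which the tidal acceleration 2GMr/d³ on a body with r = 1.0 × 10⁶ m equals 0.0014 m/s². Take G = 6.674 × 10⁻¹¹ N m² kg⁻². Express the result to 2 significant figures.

2.1 × 10⁸ m

2GMr/d³ = a_tidal  ⇒  d = (2GMr / a_tidal)^(1/3)
d = (2 × 6.674×10⁻¹¹ × (1.0 × 10²⁶) × (1.0 × 10⁶) / (0.0014))^(1/3)
  = 2.1 × 10⁸ m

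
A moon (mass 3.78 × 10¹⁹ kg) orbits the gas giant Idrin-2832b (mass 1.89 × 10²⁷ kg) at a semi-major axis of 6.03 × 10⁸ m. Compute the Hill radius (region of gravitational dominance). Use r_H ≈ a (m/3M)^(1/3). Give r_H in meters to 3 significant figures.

1.13 × 10⁶ m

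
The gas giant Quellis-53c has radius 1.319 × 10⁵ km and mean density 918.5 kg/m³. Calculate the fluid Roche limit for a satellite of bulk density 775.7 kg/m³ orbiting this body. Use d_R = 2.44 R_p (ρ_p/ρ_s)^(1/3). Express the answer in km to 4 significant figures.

3.405 × 10⁵ km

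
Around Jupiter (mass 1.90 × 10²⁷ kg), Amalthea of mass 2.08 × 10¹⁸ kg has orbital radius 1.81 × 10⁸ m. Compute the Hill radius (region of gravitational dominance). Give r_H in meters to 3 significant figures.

1.29 × 10⁵ m

r_H ≈ a (m/3M)^(1/3)
    = (1.81 × 10⁸) × (2.08 × 10¹⁸ / (3 × 1.90 × 10²⁷))^(1/3)
    = 1.29 × 10⁵ m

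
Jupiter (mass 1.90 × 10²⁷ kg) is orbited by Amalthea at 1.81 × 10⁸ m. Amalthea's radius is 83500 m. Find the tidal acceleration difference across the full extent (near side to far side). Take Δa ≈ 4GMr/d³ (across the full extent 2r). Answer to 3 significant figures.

7.14 × 10⁻³ m/s²

Δa = 4GMr/d³
   = 4 × (6.674 × 10⁻¹¹) × (1.90 × 10²⁷) × (83500) / (1.81 × 10⁸)³
   = 7.14 × 10⁻³ m/s²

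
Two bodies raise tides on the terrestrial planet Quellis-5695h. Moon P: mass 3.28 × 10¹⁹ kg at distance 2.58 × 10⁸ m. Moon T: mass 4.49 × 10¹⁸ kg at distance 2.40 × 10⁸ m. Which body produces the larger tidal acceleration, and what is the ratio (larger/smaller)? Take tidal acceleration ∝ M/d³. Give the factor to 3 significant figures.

Moon P, by a factor of ≈ 5.88

The tide-raising term goes as M/d³ (the gradient of a 1/d² field).
Moon P: (3.28 × 10¹⁹) / (2.58 × 10⁸)³ = 1.910 × 10⁻⁶
Moon T: (4.49 × 10¹⁸) / (2.40 × 10⁸)³ = 3.248 × 10⁻⁷
Ratio (larger/smaller) = 5.88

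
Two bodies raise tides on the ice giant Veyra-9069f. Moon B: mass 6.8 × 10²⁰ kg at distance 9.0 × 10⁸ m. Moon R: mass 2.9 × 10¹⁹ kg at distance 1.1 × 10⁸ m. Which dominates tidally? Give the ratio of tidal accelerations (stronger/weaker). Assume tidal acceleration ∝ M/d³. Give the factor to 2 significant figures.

The tide-raising term goes as M/d³ (the gradient of a 1/d² field).
Moon B: (6.8 × 10²⁰) / (9.0 × 10⁸)³ = 9.328 × 10⁻⁷
Moon R: (2.9 × 10¹⁹) / (1.1 × 10⁸)³ = 2.179 × 10⁻⁵
Ratio (larger/smaller) = 23

Moon R, by a factor of ≈ 23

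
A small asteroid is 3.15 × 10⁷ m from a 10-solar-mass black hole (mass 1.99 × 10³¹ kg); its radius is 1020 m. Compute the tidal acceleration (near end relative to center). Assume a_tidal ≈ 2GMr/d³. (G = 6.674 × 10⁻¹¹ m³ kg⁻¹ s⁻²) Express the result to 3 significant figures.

8.67 × 10¹ m/s²

Δa = 2GMr/d³
   = 2 × (6.674 × 10⁻¹¹) × (1.99 × 10³¹) × (1020) / (3.15 × 10⁷)³
   = 8.67 × 10¹ m/s²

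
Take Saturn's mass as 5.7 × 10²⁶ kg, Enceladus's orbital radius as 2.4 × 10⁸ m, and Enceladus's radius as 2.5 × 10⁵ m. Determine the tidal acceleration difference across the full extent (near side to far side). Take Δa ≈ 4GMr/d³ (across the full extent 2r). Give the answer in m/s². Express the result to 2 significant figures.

a_tidal = 4GMr/d³
        = 4 × (6.674 × 10⁻¹¹) × (5.7 × 10²⁶) × (2.5 × 10⁵) / (2.4 × 10⁸)³
        = 2.8 × 10⁻³ m/s²

2.8 × 10⁻³ m/s²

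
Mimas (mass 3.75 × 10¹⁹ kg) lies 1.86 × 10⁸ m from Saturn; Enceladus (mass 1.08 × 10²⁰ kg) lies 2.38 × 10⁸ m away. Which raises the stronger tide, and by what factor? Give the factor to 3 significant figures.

Compare M/d³ for the two perturbers:
Mimas: (3.75 × 10¹⁹) / (1.86 × 10⁸)³ = 5.828 × 10⁻⁶
Enceladus: (1.08 × 10²⁰) / (2.38 × 10⁸)³ = 8.011 × 10⁻⁶
Ratio (larger/smaller) = 1.37

Enceladus, by a factor of ≈ 1.37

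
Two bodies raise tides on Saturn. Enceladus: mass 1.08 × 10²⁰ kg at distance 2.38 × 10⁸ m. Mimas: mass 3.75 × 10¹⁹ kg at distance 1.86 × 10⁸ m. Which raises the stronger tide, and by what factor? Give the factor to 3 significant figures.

Enceladus, by a factor of ≈ 1.37

Tidal stretch scales as M/d³; compute that for each body.
Enceladus: (1.08 × 10²⁰) / (2.38 × 10⁸)³ = 8.011 × 10⁻⁶
Mimas: (3.75 × 10¹⁹) / (1.86 × 10⁸)³ = 5.828 × 10⁻⁶
Ratio (larger/smaller) = 1.37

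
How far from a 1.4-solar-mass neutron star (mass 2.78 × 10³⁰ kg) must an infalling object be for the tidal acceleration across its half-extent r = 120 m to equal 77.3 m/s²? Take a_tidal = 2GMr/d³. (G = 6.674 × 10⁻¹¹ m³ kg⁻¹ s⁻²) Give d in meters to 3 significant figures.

8.32 × 10⁶ m

2GMr/d³ = a_tidal  ⇒  d = (2GMr / a_tidal)^(1/3)
d = (2 × 6.674×10⁻¹¹ × (2.78 × 10³⁰) × (120) / (77.3))^(1/3)
  = 8.32 × 10⁶ m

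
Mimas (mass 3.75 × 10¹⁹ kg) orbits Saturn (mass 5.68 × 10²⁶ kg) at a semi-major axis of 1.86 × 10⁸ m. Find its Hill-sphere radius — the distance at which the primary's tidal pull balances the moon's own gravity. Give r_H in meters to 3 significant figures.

5.21 × 10⁵ m

r_H ≈ a (m/3M)^(1/3)
    = (1.86 × 10⁸) × (3.75 × 10¹⁹ / (3 × 5.68 × 10²⁶))^(1/3)
    = 5.21 × 10⁵ m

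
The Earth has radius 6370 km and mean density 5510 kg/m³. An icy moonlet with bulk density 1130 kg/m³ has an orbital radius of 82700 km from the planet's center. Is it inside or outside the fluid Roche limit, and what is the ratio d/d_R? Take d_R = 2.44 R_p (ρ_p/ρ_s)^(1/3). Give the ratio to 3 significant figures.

d_R = 2.44 × (6370 km) × (5510/1130)^(1/3) = 26360 km
d/d_R = (82700) / (26360) = 3.14
Since d/d_R > 1, the body is outside the Roche limit.

outside; d/d_R ≈ 3.14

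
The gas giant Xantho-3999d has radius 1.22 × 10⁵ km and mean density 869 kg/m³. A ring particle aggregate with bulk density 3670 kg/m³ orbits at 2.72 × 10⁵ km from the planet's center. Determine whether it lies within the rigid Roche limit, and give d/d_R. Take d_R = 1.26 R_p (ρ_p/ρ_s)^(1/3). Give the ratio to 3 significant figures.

outside; d/d_R ≈ 2.86

d_R = 1.26 × (1.22 × 10⁵ km) × (869/3670)^(1/3) = 95100 km
d/d_R = (2.72 × 10⁵) / (95100) = 2.86
Since d/d_R > 1, the body is outside the Roche limit.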